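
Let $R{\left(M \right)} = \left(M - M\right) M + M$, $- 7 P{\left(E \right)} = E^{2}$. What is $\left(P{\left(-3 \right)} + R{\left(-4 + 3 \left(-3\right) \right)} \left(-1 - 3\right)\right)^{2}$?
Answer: $\frac{126025}{49} \approx 2571.9$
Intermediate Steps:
$P{\left(E \right)} = - \frac{E^{2}}{7}$
$R{\left(M \right)} = M$ ($R{\left(M \right)} = 0 M + M = 0 + M = M$)
$\left(P{\left(-3 \right)} + R{\left(-4 + 3 \left(-3\right) \right)} \left(-1 - 3\right)\right)^{2} = \left(- \frac{\left(-3\right)^{2}}{7} + \left(-4 + 3 \left(-3\right)\right) \left(-1 - 3\right)\right)^{2} = \left(\left(- \frac{1}{7}\right) 9 + \left(-4 - 9\right) \left(-4\right)\right)^{2} = \left(- \frac{9}{7} - -52\right)^{2} = \left(- \frac{9}{7} + 52\right)^{2} = \left(\frac{355}{7}\right)^{2} = \frac{126025}{49}$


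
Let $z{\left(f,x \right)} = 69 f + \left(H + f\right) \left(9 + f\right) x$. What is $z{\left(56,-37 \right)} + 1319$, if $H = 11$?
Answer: $-155952$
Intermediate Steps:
$z{\left(f,x \right)} = 69 f + x \left(9 + f\right) \left(11 + f\right)$ ($z{\left(f,x \right)} = 69 f + \left(11 + f\right) \left(9 + f\right) x = 69 f + \left(9 + f\right) \left(11 + f\right) x = 69 f + x \left(9 + f\right) \left(11 + f\right)$)
$z{\left(56,-37 \right)} + 1319 = \left(69 \cdot 56 + 99 \left(-37\right) - 37 \cdot 56^{2} + 20 \cdot 56 \left(-37\right)\right) + 1319 = \left(3864 - 3663 - 116032 - 41440\right) + 1319 = -157271 + 1319 = -155952$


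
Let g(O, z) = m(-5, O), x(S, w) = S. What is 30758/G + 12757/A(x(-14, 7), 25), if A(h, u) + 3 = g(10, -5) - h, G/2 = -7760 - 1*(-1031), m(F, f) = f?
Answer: 28506298/47103 ≈ 605.19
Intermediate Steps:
g(O, z) = O
G = -13458 (G = 2*(-7760 - 1*(-1031)) = 2*(-7760 + 1031) = 2*(-6729) = -13458)
A(h, u) = 7 - h (A(h, u) = -3 + (10 - h) = 7 - h)
30758/G + 12757/A(x(-14, 7), 25) = 30758/(-13458) + 12757/(7 - 1*(-14)) = 30758*(-1/13458) + 12757/(7 + 14) = -15379/6729 + 12757/21 = 28506298/47103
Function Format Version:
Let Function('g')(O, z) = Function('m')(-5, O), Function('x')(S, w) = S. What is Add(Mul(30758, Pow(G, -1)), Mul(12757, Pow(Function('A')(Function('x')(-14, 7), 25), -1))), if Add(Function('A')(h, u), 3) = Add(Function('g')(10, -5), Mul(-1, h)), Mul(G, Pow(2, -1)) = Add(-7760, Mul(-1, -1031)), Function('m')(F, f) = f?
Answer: Rational(28506298, 47103) ≈ 605.19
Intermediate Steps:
Function('g')(O, z) = O
G = -13458 (G = Mul(2, Add(-7760, Mul(-1, -1031))) = Mul(2, Add(-7760, 1031)) = Mul(2, -6729) = -13458)
Function('A')(h, u) = Add(7, Mul(-1, h)) (Function('A')(h, u) = Add(-3, Add(10, Mul(-1, h))) = Add(7, Mul(-1, h)))
Add(Mul(30758, Pow(G, -1)), Mul(12757, Pow(Function('A')(Function('x')(-14, 7), 25), -1))) = Add(Mul(30758, Pow(-13458, -1)), Mul(12757, Pow(Add(7, Mul(-1, -14)), -1))) = Add(Mul(30758, Rational(-1, 13458)), Mul(12757, Pow(Add(7, 14), -1))) = Add(Rational(-15379, 6729), Mul(12757, Pow(21, -1))) = Add(Rational(-15379, 6729), Mul(12757, Rational(1, 21))) = Add(Rational(-15379, 6729), Rational(12757, 21)) = Rational(28506298, 47103)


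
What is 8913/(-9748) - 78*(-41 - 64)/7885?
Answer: 1911423/15372596 ≈ 0.12434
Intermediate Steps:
8913/(-9748) - 78*(-41 - 64)/7885 = 8913*(-1/9748) - 78*(-105)*(1/7885) = -8913/9748 + 8190*(1/7885) = -8913/9748 + 1638/1577 = 1911423/15372596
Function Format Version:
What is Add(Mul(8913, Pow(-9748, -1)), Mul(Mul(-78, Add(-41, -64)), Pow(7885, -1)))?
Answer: Rational(1911423, 15372596) ≈ 0.12434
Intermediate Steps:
Add(Mul(8913, Pow(-9748, -1)), Mul(Mul(-78, Add(-41, -64)), Pow(7885, -1))) = Add(Mul(8913, Rational(-1, 9748)), Mul(Mul(-78, -105), Rational(1, 7885))) = Add(Rational(-8913, 9748), Mul(8190, Rational(1, 7885))) = Add(Rational(-8913, 9748), Rational(1638, 1577)) = Rational(1911423, 15372596)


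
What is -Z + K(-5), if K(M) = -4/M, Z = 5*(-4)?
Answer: 104/5 ≈ 20.800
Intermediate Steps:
Z = -20
-Z + K(-5) = -1*(-20) - 4/(-5) = 20 - 4*(-⅕) = 20 + ⅘ = 104/5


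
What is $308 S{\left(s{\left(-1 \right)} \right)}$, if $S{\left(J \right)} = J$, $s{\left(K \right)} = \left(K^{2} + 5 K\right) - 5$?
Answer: $-2772$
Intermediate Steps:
$s{\left(K \right)} = -5 + K^{2} + 5 K$
$308 S{\left(s{\left(-1 \right)} \right)} = 308 \left(-5 + \left(-1\right)^{2} + 5 \left(-1\right)\right) = 308 \left(-5 + 1 - 5\right) = 308 \left(-9\right) = -2772$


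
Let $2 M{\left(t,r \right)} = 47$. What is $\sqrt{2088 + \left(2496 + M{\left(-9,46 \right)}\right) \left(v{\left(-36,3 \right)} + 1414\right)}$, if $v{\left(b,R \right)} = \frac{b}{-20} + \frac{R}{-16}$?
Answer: $\frac{\sqrt{5709957910}}{40} \approx 1889.1$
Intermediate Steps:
$M{\left(t,r \right)} = \frac{47}{2}$ ($M{\left(t,r \right)} = \frac{1}{2} \cdot 47 = \frac{47}{2}$)
$v{\left(b,R \right)} = - \frac{R}{16} - \frac{b}{20}$ ($v{\left(b,R \right)} = b \left(- \frac{1}{20}\right) + R \left(- \frac{1}{16}\right) = - \frac{b}{20} - \frac{R}{16} = - \frac{R}{16} - \frac{b}{20}$)
$\sqrt{2088 + \left(2496 + M{\left(-9,46 \right)}\right) \left(v{\left(-36,3 \right)} + 1414\right)} = \sqrt{2088 + \left(2496 + \frac{47}{2}\right) \left(\left(\left(- \frac{1}{16}\right) 3 - - \frac{9}{5}\right) + 1414\right)} = \sqrt{2088 + \frac{5039 \left(\left(- \frac{3}{16} + \frac{9}{5}\right) + 1414\right)}{2}} = \sqrt{2088 + \frac{5039 \left(\frac{129}{80} + 1414\right)}{2}} = \sqrt{2088 + \frac{5039}{2} \cdot \frac{113249}{80}} = \sqrt{2088 + \frac{570661711}{160}} = \sqrt{\frac{570995791}{160}} = \frac{\sqrt{5709957910}}{40}$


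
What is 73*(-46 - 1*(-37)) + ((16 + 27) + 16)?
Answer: -598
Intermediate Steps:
73*(-46 - 1*(-37)) + ((16 + 27) + 16) = 73*(-46 + 37) + (43 + 16) = 73*(-9) + 59 = -657 + 59 = -598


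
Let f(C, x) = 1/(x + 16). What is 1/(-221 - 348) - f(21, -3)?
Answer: -582/7397 ≈ -0.078681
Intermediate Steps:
f(C, x) = 1/(16 + x)
1/(-221 - 348) - f(21, -3) = 1/(-221 - 348) - 1/(16 - 3) = 1/(-569) - 1/13 = -1/569 - 1*1/13 = -1/569 - 1/13 = -582/7397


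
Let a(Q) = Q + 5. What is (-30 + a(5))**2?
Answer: 400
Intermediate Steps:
a(Q) = 5 + Q
(-30 + a(5))**2 = (-30 + (5 + 5))**2 = (-30 + 10)**2 = (-20)**2 = 400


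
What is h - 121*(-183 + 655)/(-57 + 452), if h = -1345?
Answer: -588387/395 ≈ -1489.6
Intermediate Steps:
h - 121*(-183 + 655)/(-57 + 452) = -1345 - 121*(-183 + 655)/(-57 + 452) = -1345 - 57112/395 = -588387/395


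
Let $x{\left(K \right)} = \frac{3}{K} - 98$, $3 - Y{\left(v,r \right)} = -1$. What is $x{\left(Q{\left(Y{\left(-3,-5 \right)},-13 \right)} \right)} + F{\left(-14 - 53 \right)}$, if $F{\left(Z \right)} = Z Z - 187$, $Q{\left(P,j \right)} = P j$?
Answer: $\frac{218605}{52} \approx 4203.9$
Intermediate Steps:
$Y{\left(v,r \right)} = 4$ ($Y{\left(v,r \right)} = 3 - -1 = 3 + 1 = 4$)
$F{\left(Z \right)} = -187 + Z^{2}$ ($F{\left(Z \right)} = Z^{2} - 187 = -187 + Z^{2}$)
$x{\left(K \right)} = -98 + \frac{3}{K}$ ($x{\left(K \right)} = \frac{3}{K} - 98 = -98 + \frac{3}{K}$)
$x{\left(Q{\left(Y{\left(-3,-5 \right)},-13 \right)} \right)} + F{\left(-14 - 53 \right)} = \left(-98 + \frac{3}{4 \left(-13\right)}\right) - \left(187 - \left(-14 - 53\right)^{2}\right) = \left(-98 + \frac{3}{-52}\right) - \left(187 - \left(-14 - 53\right)^{2}\right) = \left(-98 + 3 \left(- \frac{1}{52}\right)\right) - \left(187 - \left(-67\right)^{2}\right) = \left(-98 - \frac{3}{52}\right) + \left(-187 + 4489\right) = - \frac{5099}{52} + 4302 = \frac{218605}{52}$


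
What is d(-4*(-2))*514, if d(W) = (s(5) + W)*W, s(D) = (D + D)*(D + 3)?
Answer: 361856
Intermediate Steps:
s(D) = 2*D*(3 + D) (s(D) = (2*D)*(3 + D) = 2*D*(3 + D))
d(W) = W*(80 + W) (d(W) = (2*5*(3 + 5) + W)*W = (2*5*8 + W)*W = (80 + W)*W = W*(80 + W))
d(-4*(-2))*514 = ((-4*(-2))*(80 - 4*(-2)))*514 = (8*(80 + 8))*514 = (8*88)*514 = 704*514 = 361856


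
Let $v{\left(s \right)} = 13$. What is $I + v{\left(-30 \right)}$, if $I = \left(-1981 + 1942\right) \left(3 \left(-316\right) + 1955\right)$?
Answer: $-39260$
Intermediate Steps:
$I = -39273$ ($I = - 39 \left(-948 + 1955\right) = \left(-39\right) 1007 = -39273$)
$I + v{\left(-30 \right)} = -39273 + 13 = -39260$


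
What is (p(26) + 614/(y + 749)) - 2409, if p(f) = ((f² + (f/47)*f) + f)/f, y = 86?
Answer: -93431022/39245 ≈ -2380.7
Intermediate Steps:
p(f) = (f + 48*f²/47)/f (p(f) = ((f² + (f*(1/47))*f) + f)/f = ((f² + (f/47)*f) + f)/f = ((f² + f²/47) + f)/f = (48*f²/47 + f)/f = (f + 48*f²/47)/f)
(p(26) + 614/(y + 749)) - 2409 = ((1 + (48/47)*26) + 614/(86 + 749)) - 2409 = ((1 + 1248/47) + 614/835) - 2409 = (1295/47 + 614*(1/835)) - 2409 = (1295/47 + 614/835) - 2409 = 1110183/39245 - 2409 = -93431022/39245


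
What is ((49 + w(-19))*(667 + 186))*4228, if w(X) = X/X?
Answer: 180324200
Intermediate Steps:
w(X) = 1
((49 + w(-19))*(667 + 186))*4228 = ((49 + 1)*(667 + 186))*4228 = (50*853)*4228 = 42650*4228 = 180324200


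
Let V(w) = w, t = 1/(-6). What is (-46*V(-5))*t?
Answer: -115/3 ≈ -38.333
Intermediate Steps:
t = -1/6 ≈ -0.16667
(-46*V(-5))*t = -46*(-5)*(-1/6) = 230*(-1/6) = -115/3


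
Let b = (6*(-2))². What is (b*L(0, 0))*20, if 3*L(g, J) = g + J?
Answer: 0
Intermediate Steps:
L(g, J) = J/3 + g/3 (L(g, J) = (g + J)/3 = (J + g)/3 = J/3 + g/3)
b = 144 (b = (-12)² = 144)
(b*L(0, 0))*20 = (144*((⅓)*0 + (⅓)*0))*20 = (144*(0 + 0))*20 = (144*0)*20 = 0*20 = 0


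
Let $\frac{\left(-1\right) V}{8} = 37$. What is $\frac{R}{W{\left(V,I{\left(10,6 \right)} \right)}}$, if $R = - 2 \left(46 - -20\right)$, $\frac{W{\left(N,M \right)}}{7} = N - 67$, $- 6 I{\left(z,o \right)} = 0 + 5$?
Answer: $\frac{4}{77} \approx 0.051948$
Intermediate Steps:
$I{\left(z,o \right)} = - \frac{5}{6}$ ($I{\left(z,o \right)} = - \frac{0 + 5}{6} = \left(- \frac{1}{6}\right) 5 = - \frac{5}{6}$)
$V = -296$ ($V = \left(-8\right) 37 = -296$)
$W{\left(N,M \right)} = -469 + 7 N$ ($W{\left(N,M \right)} = 7 \left(N - 67\right) = 7 \left(-67 + N\right) = -469 + 7 N$)
$R = -132$ ($R = - 2 \left(46 + \left(-5 + 25\right)\right) = - 2 \left(46 + 20\right) = \left(-2\right) 66 = -132$)
$\frac{R}{W{\left(V,I{\left(10,6 \right)} \right)}} = - \frac{132}{-469 + 7 \left(-296\right)} = - \frac{132}{-469 - 2072} = - \frac{132}{-2541} = \left(-132\right) \left(- \frac{1}{2541}\right) = \frac{4}{77}$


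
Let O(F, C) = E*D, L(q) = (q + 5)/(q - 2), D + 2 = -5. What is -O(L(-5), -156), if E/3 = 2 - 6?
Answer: -84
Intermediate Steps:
E = -12 (E = 3*(2 - 6) = 3*(-4) = -12)
D = -7 (D = -2 - 5 = -7)
L(q) = (5 + q)/(-2 + q)
O(F, C) = 84 (O(F, C) = -12*(-7) = 84)
-O(L(-5), -156) = -1*84 = -84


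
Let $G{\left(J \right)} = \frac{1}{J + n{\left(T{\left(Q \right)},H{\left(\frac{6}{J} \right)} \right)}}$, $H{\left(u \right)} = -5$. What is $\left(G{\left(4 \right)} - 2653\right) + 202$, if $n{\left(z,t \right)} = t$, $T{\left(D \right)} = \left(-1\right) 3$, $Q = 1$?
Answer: $-2452$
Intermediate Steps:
$T{\left(D \right)} = -3$
$G{\left(J \right)} = \frac{1}{-5 + J}$ ($G{\left(J \right)} = \frac{1}{J - 5} = \frac{1}{-5 + J}$)
$\left(G{\left(4 \right)} - 2653\right) + 202 = \left(\frac{1}{-5 + 4} - 2653\right) + 202 = \left(\frac{1}{-1} - 2653\right) + 202 = \left(-1 - 2653\right) + 202 = -2654 + 202 = -2452$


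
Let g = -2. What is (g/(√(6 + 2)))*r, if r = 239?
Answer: -239*√2/2 ≈ -169.00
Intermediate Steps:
(g/(√(6 + 2)))*r = -2/√(6 + 2)*239 = -2*√2/4*239 = -√2/2*239 = -239*√2/2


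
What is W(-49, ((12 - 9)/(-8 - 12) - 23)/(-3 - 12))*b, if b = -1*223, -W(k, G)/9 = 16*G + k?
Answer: -1219587/25 ≈ -48784.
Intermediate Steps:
W(k, G) = -144*G - 9*k (W(k, G) = -9*(16*G + k) = -9*(k + 16*G) = -144*G - 9*k)
b = -223
W(-49, ((12 - 9)/(-8 - 12) - 23)/(-3 - 12))*b = (-144*((12 - 9)/(-8 - 12) - 23)/(-3 - 12) - 9*(-49))*(-223) = (-144*(3/(-20) - 23)/(-15) + 441)*(-223) = (-144*(3*(-1/20) - 23)*(-1)/15 + 441)*(-223) = (-144*(-3/20 - 23)*(-1)/15 + 441)*(-223) = (-(-16668)*(-1)/(5*15) + 441)*(-223) = (-144*463/300 + 441)*(-223) = (-5556/25 + 441)*(-223) = (5469/25)*(-223) = -1219587/25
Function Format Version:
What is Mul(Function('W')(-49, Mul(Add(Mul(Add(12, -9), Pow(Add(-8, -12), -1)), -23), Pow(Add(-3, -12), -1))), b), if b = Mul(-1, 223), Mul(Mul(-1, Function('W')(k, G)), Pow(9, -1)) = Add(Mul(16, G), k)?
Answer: Rational(-1219587, 25) ≈ -48784.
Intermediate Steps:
Function('W')(k, G) = Add(Mul(-144, G), Mul(-9, k)) (Function('W')(k, G) = Mul(-9, Add(Mul(16, G), k)) = Mul(-9, Add(k, Mul(16, G))) = Add(Mul(-144, G), Mul(-9, k)))
b = -223
Mul(Function('W')(-49, Mul(Add(Mul(Add(12, -9), Pow(Add(-8, -12), -1)), -23), Pow(Add(-3, -12), -1))), b) = Mul(Add(Mul(-144, Mul(Add(Mul(Add(12, -9), Pow(Add(-8, -12), -1)), -23), Pow(Add(-3, -12), -1))), Mul(-9, -49)), -223) = Mul(Add(Mul(-144, Mul(Add(Mul(3, Pow(-20, -1)), -23), Pow(-15, -1))), 441), -223) = Mul(Add(Mul(-144, Mul(Add(Mul(3, Rational(-1, 20)), -23), Rational(-1, 15))), 441), -223) = Mul(Add(Mul(-144, Mul(Add(Rational(-3, 20), -23), Rational(-1, 15))), 441), -223) = Mul(Add(Mul(-144, Mul(Rational(-463, 20), Rational(-1, 15))), 441), -223) = Mul(Add(Mul(-144, Rational(463, 300)), 441), -223) = Mul(Add(Rational(-5556, 25), 441), -223) = Mul(Rational(5469, 25), -223) = Rational(-1219587, 25)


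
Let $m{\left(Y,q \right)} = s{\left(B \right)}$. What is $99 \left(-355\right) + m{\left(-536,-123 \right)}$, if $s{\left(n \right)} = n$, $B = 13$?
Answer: $-35132$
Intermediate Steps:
$m{\left(Y,q \right)} = 13$
$99 \left(-355\right) + m{\left(-536,-123 \right)} = 99 \left(-355\right) + 13 = -35145 + 13 = -35132$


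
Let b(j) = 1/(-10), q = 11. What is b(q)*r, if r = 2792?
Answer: -1396/5 ≈ -279.20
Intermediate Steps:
b(j) = -⅒ (b(j) = 1*(-⅒) = -⅒)
b(q)*r = -⅒*2792 = -1396/5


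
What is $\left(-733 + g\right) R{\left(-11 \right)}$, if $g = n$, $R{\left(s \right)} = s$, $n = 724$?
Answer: $99$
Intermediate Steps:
$g = 724$
$\left(-733 + g\right) R{\left(-11 \right)} = \left(-733 + 724\right) \left(-11\right) = \left(-9\right) \left(-11\right) = 99$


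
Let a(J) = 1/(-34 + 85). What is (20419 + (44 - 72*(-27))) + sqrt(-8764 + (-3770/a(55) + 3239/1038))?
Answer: 22407 + I*sqrt(216599515014)/1038 ≈ 22407.0 + 448.36*I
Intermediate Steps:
a(J) = 1/51
(20419 + (44 - 72*(-27))) + sqrt(-8764 + (-3770/a(55) + 3239/1038)) = (20419 + (44 - 72*(-27))) + sqrt(-8764 + (-3770/1/51 + 3239/1038)) = (20419 + (44 + 1944)) + sqrt(-8764 + (-3770*51 + 3239*(1/1038))) = (20419 + 1988) + sqrt(-8764 + (-192270 + 3239/1038)) = 22407 + sqrt(-8764 - 199573021/1038) = 22407 + sqrt(-208670053/1038) = 22407 + I*sqrt(216599515014)/1038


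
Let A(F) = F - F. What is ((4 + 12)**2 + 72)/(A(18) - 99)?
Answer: -328/99 ≈ -3.3131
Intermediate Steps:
A(F) = 0
((4 + 12)**2 + 72)/(A(18) - 99) = ((4 + 12)**2 + 72)/(0 - 99) = (16**2 + 72)/(-99) = (256 + 72)*(-1/99) = 328*(-1/99) = -328/99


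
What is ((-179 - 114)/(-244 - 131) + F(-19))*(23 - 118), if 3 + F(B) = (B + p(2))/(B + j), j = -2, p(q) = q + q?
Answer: 75031/525 ≈ 142.92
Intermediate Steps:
p(q) = 2*q
F(B) = -3 + (4 + B)/(-2 + B) (F(B) = -3 + (B + 2*2)/(B - 2) = -3 + (B + 4)/(-2 + B) = -3 + (4 + B)/(-2 + B))
((-179 - 114)/(-244 - 131) + F(-19))*(23 - 118) = ((-179 - 114)/(-244 - 131) + 2*(5 - 1*(-19))/(-2 - 19))*(23 - 118) = (-293/(-375) + 2*(5 + 19)/(-21))*(-95) = (-293*(-1/375) + 2*(-1/21)*24)*(-95) = (293/375 - 16/7)*(-95) = -3949/2625*(-95) = 75031/525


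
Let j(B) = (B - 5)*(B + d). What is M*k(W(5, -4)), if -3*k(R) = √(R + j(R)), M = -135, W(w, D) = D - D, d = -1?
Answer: 45*√5 ≈ 100.62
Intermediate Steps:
W(w, D) = 0
j(B) = (-1 + B)*(-5 + B) (j(B) = (B - 5)*(B - 1) = (-5 + B)*(-1 + B) = (-1 + B)*(-5 + B))
k(R) = -√(5 + R² - 5*R)/3 (k(R) = -√(R + (5 + R² - 6*R))/3 = -√(5 + R² - 5*R)/3)
M*k(W(5, -4)) = -(-45)*√(5 + 0² - 5*0) = -(-45)*√(5 + 0 + 0) = -(-45)*√5 = 45*√5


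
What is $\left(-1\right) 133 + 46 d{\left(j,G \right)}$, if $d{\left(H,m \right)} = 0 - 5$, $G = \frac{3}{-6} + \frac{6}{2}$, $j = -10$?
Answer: $-363$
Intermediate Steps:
$G = \frac{5}{2}$ ($G = 3 \left(- \frac{1}{6}\right) + 6 \cdot \frac{1}{2} = - \frac{1}{2} + 3 = \frac{5}{2} \approx 2.5$)
$d{\left(H,m \right)} = -5$
$\left(-1\right) 133 + 46 d{\left(j,G \right)} = \left(-1\right) 133 + 46 \left(-5\right) = -133 - 230 = -363$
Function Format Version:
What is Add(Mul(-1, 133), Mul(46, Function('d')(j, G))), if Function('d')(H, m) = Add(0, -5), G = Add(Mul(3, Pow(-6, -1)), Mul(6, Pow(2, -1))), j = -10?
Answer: -363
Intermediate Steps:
G = Rational(5, 2) (G = Add(Mul(3, Rational(-1, 6)), Mul(6, Rational(1, 2))) = Add(Rational(-1, 2), 3) = Rational(5, 2) ≈ 2.5000)
Function('d')(H, m) = -5
Add(Mul(-1, 133), Mul(46, Function('d')(j, G))) = Add(Mul(-1, 133), Mul(46, -5)) = Add(-133, -230) = -363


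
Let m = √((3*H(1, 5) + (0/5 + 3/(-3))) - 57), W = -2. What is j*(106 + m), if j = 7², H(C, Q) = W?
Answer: 5194 + 392*I ≈ 5194.0 + 392.0*I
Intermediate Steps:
H(C, Q) = -2
m = 8*I (m = √((3*(-2) + (0/5 + 3/(-3))) - 57) = √((-6 + (0*(⅕) + 3*(-⅓))) - 57) = √((-6 + (0 - 1)) - 57) = √((-6 - 1) - 57) = √(-7 - 57) = √(-64) = 8*I ≈ 8.0*I)
j = 49
j*(106 + m) = 49*(106 + 8*I) = 5194 + 392*I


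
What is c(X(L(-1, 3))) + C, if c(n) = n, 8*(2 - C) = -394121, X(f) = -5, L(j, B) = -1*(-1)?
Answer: 394097/8 ≈ 49262.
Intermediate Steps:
L(j, B) = 1
C = 394137/8 (C = 2 - ⅛*(-394121) = 2 + 394121/8 = 394137/8 ≈ 49267.)
c(X(L(-1, 3))) + C = -5 + 394137/8 = 394097/8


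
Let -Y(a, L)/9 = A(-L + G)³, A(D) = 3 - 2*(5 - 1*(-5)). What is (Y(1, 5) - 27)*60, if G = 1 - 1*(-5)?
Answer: 2651400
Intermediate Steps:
G = 6 (G = 1 + 5 = 6)
A(D) = -17 (A(D) = 3 - 2*(5 + 5) = 3 - 2*10 = 3 - 20 = -17)
Y(a, L) = 44217 (Y(a, L) = -9*(-17)³ = -9*(-4913) = 44217)
(Y(1, 5) - 27)*60 = (44217 - 27)*60 = 44190*60 = 2651400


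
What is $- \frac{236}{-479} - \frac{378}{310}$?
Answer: $- \frac{53951}{74245} \approx -0.72666$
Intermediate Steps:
$- \frac{236}{-479} - \frac{378}{310} = \left(-236\right) \left(- \frac{1}{479}\right) - \frac{189}{155} = \frac{236}{479} - \frac{189}{155} = - \frac{53951}{74245}$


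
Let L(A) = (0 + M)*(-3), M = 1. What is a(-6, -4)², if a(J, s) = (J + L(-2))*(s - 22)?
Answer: 54756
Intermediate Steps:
L(A) = -3 (L(A) = (0 + 1)*(-3) = 1*(-3) = -3)
a(J, s) = (-22 + s)*(-3 + J) (a(J, s) = (J - 3)*(s - 22) = (-3 + J)*(-22 + s) = (-22 + s)*(-3 + J))
a(-6, -4)² = (66 - 22*(-6) - 3*(-4) - 6*(-4))² = (66 + 132 + 12 + 24)² = 234² = 54756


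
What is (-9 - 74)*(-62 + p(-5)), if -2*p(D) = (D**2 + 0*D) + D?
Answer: 5976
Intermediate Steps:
p(D) = -D/2 - D**2/2 (p(D) = -((D**2 + 0*D) + D)/2 = -((D**2 + 0) + D)/2 = -(D**2 + D)/2 = -(D + D**2)/2 = -D/2 - D**2/2)
(-9 - 74)*(-62 + p(-5)) = (-9 - 74)*(-62 - 1/2*(-5)*(1 - 5)) = -83*(-62 - 1/2*(-5)*(-4)) = -83*(-62 - 10) = -83*(-72) = 5976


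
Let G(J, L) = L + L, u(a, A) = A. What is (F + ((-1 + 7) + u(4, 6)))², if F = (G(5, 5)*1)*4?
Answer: 2704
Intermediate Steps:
G(J, L) = 2*L
F = 40 (F = ((2*5)*1)*4 = (10*1)*4 = 10*4 = 40)
(F + ((-1 + 7) + u(4, 6)))² = (40 + ((-1 + 7) + 6))² = (40 + (6 + 6))² = (40 + 12)² = 52² = 2704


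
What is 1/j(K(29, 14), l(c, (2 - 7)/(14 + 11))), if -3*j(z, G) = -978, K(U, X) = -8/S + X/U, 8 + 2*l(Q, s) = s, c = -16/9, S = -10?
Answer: 1/326 ≈ 0.0030675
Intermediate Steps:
c = -16/9 (c = -16*⅑ = -16/9 ≈ -1.7778)
l(Q, s) = -4 + s/2
K(U, X) = ⅘ + X/U (K(U, X) = -8/(-10) + X/U = -8*(-⅒) + X/U = ⅘ + X/U)
j(z, G) = 326 (j(z, G) = -⅓*(-978) = 326)
1/j(K(29, 14), l(c, (2 - 7)/(14 + 11))) = 1/326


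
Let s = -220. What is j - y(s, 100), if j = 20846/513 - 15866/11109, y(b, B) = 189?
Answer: -284552119/1899639 ≈ -149.79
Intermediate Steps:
j = 74479652/1899639 (j = 20846*(1/513) - 15866*1/11109 = 20846/513 - 15866/11109 = 74479652/1899639 ≈ 39.207)
j - y(s, 100) = 74479652/1899639 - 1*189 = 74479652/1899639 - 189 = -284552119/1899639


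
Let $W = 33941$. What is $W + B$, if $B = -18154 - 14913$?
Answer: $874$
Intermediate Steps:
$B = -33067$
$W + B = 33941 - 33067 = 874$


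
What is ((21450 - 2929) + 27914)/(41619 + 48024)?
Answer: 46435/89643 ≈ 0.51800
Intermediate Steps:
((21450 - 2929) + 27914)/(41619 + 48024) = (18521 + 27914)/89643 = 46435*(1/89643) = 46435/89643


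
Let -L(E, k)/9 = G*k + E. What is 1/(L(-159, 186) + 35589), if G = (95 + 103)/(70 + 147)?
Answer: 7/248448 ≈ 2.8175e-5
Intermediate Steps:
G = 198/217 ≈ 0.91244
L(E, k) = -9*E - 1782*k/217 (L(E, k) = -9*(198*k/217 + E) = -9*(E + 198*k/217) = -9*E - 1782*k/217)
1/(L(-159, 186) + 35589) = 1/((-9*(-159) - 1782/217*186) + 35589) = 1/((1431 - 10692/7) + 35589) = 1/(-675/7 + 35589) = 1/(248448/7) = 7/248448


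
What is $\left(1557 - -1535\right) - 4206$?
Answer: $-1114$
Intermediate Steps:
$\left(1557 - -1535\right) - 4206 = \left(1557 + 1535\right) - 4206 = 3092 - 4206 = -1114$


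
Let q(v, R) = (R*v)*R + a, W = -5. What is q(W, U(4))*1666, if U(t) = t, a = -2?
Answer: -136612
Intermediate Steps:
q(v, R) = -2 + v*R**2 (q(v, R) = (R*v)*R - 2 = v*R**2 - 2 = -2 + v*R**2)
q(W, U(4))*1666 = (-2 - 5*4**2)*1666 = (-2 - 5*16)*1666 = (-2 - 80)*1666 = -82*1666 = -136612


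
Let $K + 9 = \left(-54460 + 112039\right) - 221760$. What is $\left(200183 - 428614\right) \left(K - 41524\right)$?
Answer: $46991454734$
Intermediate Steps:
$K = -164190$ ($K = -9 + \left(\left(-54460 + 112039\right) - 221760\right) = -9 + \left(57579 - 221760\right) = -9 - 164181 = -164190$)
$\left(200183 - 428614\right) \left(K - 41524\right) = \left(200183 - 428614\right) \left(-164190 - 41524\right) = \left(-228431\right) \left(-205714\right) = 46991454734$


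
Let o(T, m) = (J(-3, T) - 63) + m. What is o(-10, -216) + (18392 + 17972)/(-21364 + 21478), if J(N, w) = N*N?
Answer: 2792/57 ≈ 48.982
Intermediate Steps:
J(N, w) = N²
o(T, m) = -54 + m (o(T, m) = ((-3)² - 63) + m = (9 - 63) + m = -54 + m)
o(-10, -216) + (18392 + 17972)/(-21364 + 21478) = (-54 - 216) + (18392 + 17972)/(-21364 + 21478) = -270 + 36364/114 = -270 + 36364*(1/114) = -270 + 18182/57 = 2792/57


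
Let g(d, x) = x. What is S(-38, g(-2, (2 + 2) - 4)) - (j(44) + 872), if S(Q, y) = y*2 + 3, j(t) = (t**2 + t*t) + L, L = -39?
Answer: -4702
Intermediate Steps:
j(t) = -39 + 2*t**2 (j(t) = (t**2 + t*t) - 39 = (t**2 + t**2) - 39 = 2*t**2 - 39 = -39 + 2*t**2)
S(Q, y) = 3 + 2*y (S(Q, y) = 2*y + 3 = 3 + 2*y)
S(-38, g(-2, (2 + 2) - 4)) - (j(44) + 872) = (3 + 2*((2 + 2) - 4)) - ((-39 + 2*44**2) + 872) = (3 + 2*(4 - 4)) - ((-39 + 2*1936) + 872) = (3 + 2*0) - ((-39 + 3872) + 872) = (3 + 0) - (3833 + 872) = 3 - 1*4705 = 3 - 4705 = -4702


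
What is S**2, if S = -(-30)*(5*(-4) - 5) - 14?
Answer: 583696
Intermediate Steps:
S = -764 (S = -(-30)*(-20 - 5) - 14 = -(-30)*(-25) - 14 = -6*125 - 14 = -750 - 14 = -764)
S**2 = (-764)**2 = 583696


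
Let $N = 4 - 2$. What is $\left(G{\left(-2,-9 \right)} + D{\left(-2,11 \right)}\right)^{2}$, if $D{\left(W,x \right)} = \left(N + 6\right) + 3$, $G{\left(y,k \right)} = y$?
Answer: $81$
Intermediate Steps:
$N = 2$
$D{\left(W,x \right)} = 11$ ($D{\left(W,x \right)} = \left(2 + 6\right) + 3 = 8 + 3 = 11$)
$\left(G{\left(-2,-9 \right)} + D{\left(-2,11 \right)}\right)^{2} = \left(-2 + 11\right)^{2} = 9^{2} = 81$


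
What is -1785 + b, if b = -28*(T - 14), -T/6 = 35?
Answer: 4487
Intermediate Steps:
T = -210 (T = -6*35 = -210)
b = 6272 (b = -28*(-210 - 14) = -28*(-224) = 6272)
-1785 + b = -1785 + 6272 = 4487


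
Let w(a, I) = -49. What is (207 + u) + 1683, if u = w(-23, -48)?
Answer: 1841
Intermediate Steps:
u = -49
(207 + u) + 1683 = (207 - 49) + 1683 = 158 + 1683 = 1841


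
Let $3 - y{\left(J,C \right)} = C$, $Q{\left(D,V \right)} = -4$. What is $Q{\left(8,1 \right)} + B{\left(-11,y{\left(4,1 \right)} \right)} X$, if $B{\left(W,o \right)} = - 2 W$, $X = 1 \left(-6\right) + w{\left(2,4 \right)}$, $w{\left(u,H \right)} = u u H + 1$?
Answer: $238$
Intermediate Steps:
$w{\left(u,H \right)} = 1 + H u^{2}$ ($w{\left(u,H \right)} = u^{2} H + 1 = H u^{2} + 1 = 1 + H u^{2}$)
$y{\left(J,C \right)} = 3 - C$
$X = 11$ ($X = 1 \left(-6\right) + \left(1 + 4 \cdot 2^{2}\right) = -6 + \left(1 + 4 \cdot 4\right) = -6 + \left(1 + 16\right) = -6 + 17 = 11$)
$Q{\left(8,1 \right)} + B{\left(-11,y{\left(4,1 \right)} \right)} X = -4 + \left(-2\right) \left(-11\right) 11 = -4 + 22 \cdot 11 = -4 + 242 = 238$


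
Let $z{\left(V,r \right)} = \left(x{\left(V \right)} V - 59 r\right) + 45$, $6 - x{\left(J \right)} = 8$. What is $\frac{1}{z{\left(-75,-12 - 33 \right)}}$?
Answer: $\frac{1}{2850} \approx 0.00035088$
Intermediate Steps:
$x{\left(J \right)} = -2$ ($x{\left(J \right)} = 6 - 8 = -2$)
$z{\left(V,r \right)} = 45 - 59 r - 2 V$ ($z{\left(V,r \right)} = \left(- 2 V - 59 r\right) + 45 = \left(- 59 r - 2 V\right) + 45 = 45 - 59 r - 2 V$)
$\frac{1}{z{\left(-75,-12 - 33 \right)}} = \frac{1}{45 - 59 \left(-12 - 33\right) - -150} = \frac{1}{45 - 59 \left(-12 - 33\right) + 150} = \frac{1}{45 - -2655 + 150} = \frac{1}{45 + 2655 + 150} = \frac{1}{2850}$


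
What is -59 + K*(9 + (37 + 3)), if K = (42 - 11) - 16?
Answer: 676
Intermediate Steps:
K = 15 (K = 31 - 16 = 15)
-59 + K*(9 + (37 + 3)) = -59 + 15*(9 + (37 + 3)) = -59 + 15*(9 + 40) = -59 + 15*49 = -59 + 735 = 676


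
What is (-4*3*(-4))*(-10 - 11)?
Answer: -1008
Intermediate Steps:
(-4*3*(-4))*(-10 - 11) = -12*(-4)*(-21) = 48*(-21) = -1008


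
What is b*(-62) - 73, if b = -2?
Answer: 51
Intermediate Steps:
b*(-62) - 73 = -2*(-62) - 73 = 124 - 73 = 51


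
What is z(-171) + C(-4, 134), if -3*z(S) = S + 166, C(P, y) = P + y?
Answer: 395/3 ≈ 131.67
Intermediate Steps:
z(S) = -166/3 - S/3 (z(S) = -(S + 166)/3 = -(166 + S)/3 = -166/3 - S/3)
z(-171) + C(-4, 134) = (-166/3 - ⅓*(-171)) + (-4 + 134) = (-166/3 + 57) + 130 = 5/3 + 130 = 395/3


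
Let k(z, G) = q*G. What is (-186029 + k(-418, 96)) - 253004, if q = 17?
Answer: -437401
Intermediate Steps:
k(z, G) = 17*G
(-186029 + k(-418, 96)) - 253004 = (-186029 + 17*96) - 253004 = (-186029 + 1632) - 253004 = -184397 - 253004 = -437401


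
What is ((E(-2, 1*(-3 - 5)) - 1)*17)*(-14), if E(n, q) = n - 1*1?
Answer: 952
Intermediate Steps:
E(n, q) = -1 + n (E(n, q) = n - 1 = -1 + n)
((E(-2, 1*(-3 - 5)) - 1)*17)*(-14) = (((-1 - 2) - 1)*17)*(-14) = ((-3 - 1)*17)*(-14) = -4*17*(-14) = -68*(-14) = 952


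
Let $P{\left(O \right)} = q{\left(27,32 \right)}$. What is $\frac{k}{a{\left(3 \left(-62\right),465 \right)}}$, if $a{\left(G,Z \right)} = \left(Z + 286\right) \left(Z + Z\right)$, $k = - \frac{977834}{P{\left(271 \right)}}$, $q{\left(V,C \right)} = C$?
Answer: $- \frac{488917}{11174880} \approx -0.043751$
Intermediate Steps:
$P{\left(O \right)} = 32$
$k = - \frac{488917}{16}$ ($k = - \frac{977834}{32} = \left(-977834\right) \frac{1}{32} = - \frac{488917}{16} \approx -30557.0$)
$a{\left(G,Z \right)} = 2 Z \left(286 + Z\right)$ ($a{\left(G,Z \right)} = \left(286 + Z\right) 2 Z = 2 Z \left(286 + Z\right)$)
$\frac{k}{a{\left(3 \left(-62\right),465 \right)}} = - \frac{488917}{16 \cdot 2 \cdot 465 \left(286 + 465\right)} = - \frac{488917}{16 \cdot 2 \cdot 465 \cdot 751} = - \frac{488917}{16 \cdot 698430} = \left(- \frac{488917}{16}\right) \frac{1}{698430} = - \frac{488917}{11174880}$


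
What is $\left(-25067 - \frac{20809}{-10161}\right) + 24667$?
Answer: $- \frac{4043591}{10161} \approx -397.95$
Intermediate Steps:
$\left(-25067 - \frac{20809}{-10161}\right) + 24667 = \left(-25067 - - \frac{20809}{10161}\right) + 24667 = \left(-25067 + \frac{20809}{10161}\right) + 24667 = - \frac{254684978}{10161} + 24667 = - \frac{4043591}{10161}$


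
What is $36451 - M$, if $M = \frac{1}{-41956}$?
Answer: $\frac{1529338157}{41956} \approx 36451.0$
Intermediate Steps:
$M = - \frac{1}{41956} \approx -2.3834 \cdot 10^{-5}$
$36451 - M = 36451 - - \frac{1}{41956} = 36451 + \frac{1}{41956} = \frac{1529338157}{41956}$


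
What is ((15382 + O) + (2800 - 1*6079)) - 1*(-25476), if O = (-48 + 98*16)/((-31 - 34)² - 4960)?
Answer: 5523809/147 ≈ 37577.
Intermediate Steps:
O = -304/147 (O = (-48 + 1568)/((-65)² - 4960) = 1520/(4225 - 4960) = 1520/(-735) = 1520*(-1/735) = -304/147 ≈ -2.0680)
((15382 + O) + (2800 - 1*6079)) - 1*(-25476) = ((15382 - 304/147) + (2800 - 1*6079)) - 1*(-25476) = (2260850/147 + (2800 - 6079)) + 25476 = (2260850/147 - 3279) + 25476 = 1778837/147 + 25476 = 5523809/147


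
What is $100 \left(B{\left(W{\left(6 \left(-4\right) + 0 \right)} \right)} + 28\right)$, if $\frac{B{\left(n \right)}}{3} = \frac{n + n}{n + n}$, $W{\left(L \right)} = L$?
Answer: $3100$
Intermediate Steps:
$B{\left(n \right)} = 3$ ($B{\left(n \right)} = 3 \frac{n + n}{n + n} = 3 \frac{2 n}{2 n} = 3 \cdot 2 n \frac{1}{2 n} = 3 \cdot 1 = 3$)
$100 \left(B{\left(W{\left(6 \left(-4\right) + 0 \right)} \right)} + 28\right) = 100 \left(3 + 28\right) = 100 \cdot 31 = 3100$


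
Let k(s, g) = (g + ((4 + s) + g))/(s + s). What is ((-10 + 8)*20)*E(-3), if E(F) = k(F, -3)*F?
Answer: 100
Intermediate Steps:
k(s, g) = (4 + s + 2*g)/(2*s) (k(s, g) = (g + (4 + g + s))/((2*s)) = (4 + s + 2*g)*(1/(2*s)) = (4 + s + 2*g)/(2*s))
E(F) = -1 + F/2 (E(F) = ((2 - 3 + F/2)/F)*F = ((-1 + F/2)/F)*F = -1 + F/2)
((-10 + 8)*20)*E(-3) = ((-10 + 8)*20)*(-1 + (½)*(-3)) = (-2*20)*(-1 - 3/2) = -40*(-5/2) = 100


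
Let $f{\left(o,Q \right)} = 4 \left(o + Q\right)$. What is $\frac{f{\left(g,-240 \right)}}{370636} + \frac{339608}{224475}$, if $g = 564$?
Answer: $\frac{31540467572}{20799629025} \approx 1.5164$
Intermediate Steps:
$f{\left(o,Q \right)} = 4 Q + 4 o$ ($f{\left(o,Q \right)} = 4 \left(Q + o\right) = 4 Q + 4 o$)
$\frac{f{\left(g,-240 \right)}}{370636} + \frac{339608}{224475} = \frac{4 \left(-240\right) + 4 \cdot 564}{370636} + \frac{339608}{224475} = \left(-960 + 2256\right) \frac{1}{370636} + 339608 \cdot \frac{1}{224475} = 1296 \cdot \frac{1}{370636} + \frac{339608}{224475} = \frac{324}{92659} + \frac{339608}{224475} = \frac{31540467572}{20799629025}$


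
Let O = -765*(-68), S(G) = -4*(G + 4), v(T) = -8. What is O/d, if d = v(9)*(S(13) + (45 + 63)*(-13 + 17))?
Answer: -13005/728 ≈ -17.864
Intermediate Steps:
S(G) = -16 - 4*G (S(G) = -4*(4 + G) = -16 - 4*G)
d = -2912 (d = -8*((-16 - 4*13) + (45 + 63)*(-13 + 17)) = -8*((-16 - 52) + 108*4) = -8*(-68 + 432) = -8*364 = -2912)
O = 52020
O/d = 52020/(-2912) = 52020*(-1/2912) = -13005/728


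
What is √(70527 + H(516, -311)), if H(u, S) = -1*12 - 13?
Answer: √70502 ≈ 265.52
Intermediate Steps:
H(u, S) = -25 (H(u, S) = -12 - 13 = -25)
√(70527 + H(516, -311)) = √(70527 - 25) = √70502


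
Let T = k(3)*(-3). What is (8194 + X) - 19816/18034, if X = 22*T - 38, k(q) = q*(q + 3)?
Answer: 62820548/9017 ≈ 6966.9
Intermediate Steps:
k(q) = q*(3 + q)
T = -54 (T = (3*(3 + 3))*(-3) = (3*6)*(-3) = 18*(-3) = -54)
X = -1226 (X = 22*(-54) - 38 = -1188 - 38 = -1226)
(8194 + X) - 19816/18034 = (8194 - 1226) - 19816/18034 = 6968 - 19816*1/18034 = 6968 - 9908/9017 = 62820548/9017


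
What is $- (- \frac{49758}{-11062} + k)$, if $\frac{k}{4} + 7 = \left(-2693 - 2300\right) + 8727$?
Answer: $- \frac{82481027}{5531} \approx -14913.0$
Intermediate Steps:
$k = 14908$ ($k = -28 + 4 \left(\left(-2693 - 2300\right) + 8727\right) = -28 + 4 \left(-4993 + 8727\right) = -28 + 4 \cdot 3734 = -28 + 14936 = 14908$)
$- (- \frac{49758}{-11062} + k) = - (- \frac{49758}{-11062} + 14908) = - (\left(-49758\right) \left(- \frac{1}{11062}\right) + 14908) = - (\frac{24879}{5531} + 14908) = \left(-1\right) \frac{82481027}{5531} = - \frac{82481027}{5531}$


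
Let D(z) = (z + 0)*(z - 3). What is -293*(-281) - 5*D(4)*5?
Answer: 82233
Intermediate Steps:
D(z) = z*(-3 + z)
-293*(-281) - 5*D(4)*5 = -293*(-281) - 20*(-3 + 4)*5 = 82333 - 20*5 = 82333 - 100 = 82233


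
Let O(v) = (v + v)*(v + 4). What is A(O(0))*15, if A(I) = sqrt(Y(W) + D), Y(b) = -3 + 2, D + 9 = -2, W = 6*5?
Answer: 30*I*sqrt(3) ≈ 51.962*I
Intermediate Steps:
O(v) = 2*v*(4 + v) (O(v) = (2*v)*(4 + v) = 2*v*(4 + v))
W = 30
D = -11 (D = -9 - 2 = -11)
Y(b) = -1
A(I) = 2*I*sqrt(3) (A(I) = sqrt(-1 - 11) = sqrt(-12) = 2*I*sqrt(3))
A(O(0))*15 = (2*I*sqrt(3))*15 = 30*I*sqrt(3)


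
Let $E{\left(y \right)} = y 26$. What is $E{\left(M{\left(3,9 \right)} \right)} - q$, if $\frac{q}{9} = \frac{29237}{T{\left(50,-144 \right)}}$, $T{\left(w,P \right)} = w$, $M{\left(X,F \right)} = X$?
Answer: $- \frac{259233}{50} \approx -5184.7$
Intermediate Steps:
$E{\left(y \right)} = 26 y$
$q = \frac{263133}{50}$ ($q = 9 \cdot \frac{29237}{50} = \frac{263133}{50} \approx 5262.7$)
$E{\left(M{\left(3,9 \right)} \right)} - q = 26 \cdot 3 - \frac{263133}{50} = 78 - \frac{263133}{50} = - \frac{259233}{50}$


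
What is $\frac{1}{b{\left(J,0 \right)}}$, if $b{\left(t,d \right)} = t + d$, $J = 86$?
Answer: $\frac{1}{86} \approx 0.011628$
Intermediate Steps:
$b{\left(t,d \right)} = d + t$
$\frac{1}{b{\left(J,0 \right)}} = \frac{1}{0 + 86} = \frac{1}{86}$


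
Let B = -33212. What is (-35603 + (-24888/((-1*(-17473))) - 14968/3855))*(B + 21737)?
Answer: 1834867133186985/4490561 ≈ 4.0861e+8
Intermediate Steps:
(-35603 + (-24888/((-1*(-17473))) - 14968/3855))*(B + 21737) = (-35603 + (-24888/((-1*(-17473))) - 14968/3855))*(-33212 + 21737) = (-35603 + (-24888/17473 - 14968*1/3855))*(-11475) = (-35603 + (-24888*1/17473 - 14968/3855))*(-11475) = (-35603 + (-24888/17473 - 14968/3855))*(-11475) = (-35603 - 357479104/67358415)*(-11475) = -2398519128349/67358415*(-11475) = 1834867133186985/4490561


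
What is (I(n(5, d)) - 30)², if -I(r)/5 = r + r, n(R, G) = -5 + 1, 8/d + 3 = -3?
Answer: 100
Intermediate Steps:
d = -4/3 (d = 8/(-3 - 3) = 8/(-6) = 8*(-⅙) = -4/3 ≈ -1.3333)
n(R, G) = -4
I(r) = -10*r (I(r) = -5*(r + r) = -10*r)
(I(n(5, d)) - 30)² = (-10*(-4) - 30)² = (40 - 30)² = 10² = 100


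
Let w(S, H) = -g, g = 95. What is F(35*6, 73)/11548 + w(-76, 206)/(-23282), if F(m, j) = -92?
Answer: -261221/67215134 ≈ -0.0038863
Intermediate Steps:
w(S, H) = -95 (w(S, H) = -1*95 = -95)
F(35*6, 73)/11548 + w(-76, 206)/(-23282) = -92/11548 - 95/(-23282) = -92*1/11548 - 95*(-1/23282) = -23/2887 + 95/23282 = -261221/67215134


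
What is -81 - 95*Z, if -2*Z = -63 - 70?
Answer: -12797/2 ≈ -6398.5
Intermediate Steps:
Z = 133/2 (Z = -(-63 - 70)/2 = -1/2*(-133) = 133/2 ≈ 66.500)
-81 - 95*Z = -81 - 95*133/2 = -81 - 12635/2 = -12797/2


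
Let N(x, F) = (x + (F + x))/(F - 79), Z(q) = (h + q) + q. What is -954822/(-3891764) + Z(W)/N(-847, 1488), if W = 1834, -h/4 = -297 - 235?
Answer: -7945535771391/200425846 ≈ -39643.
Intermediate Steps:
h = 2128 (h = -4*(-297 - 235) = -4*(-532) = 2128)
Z(q) = 2128 + 2*q (Z(q) = (2128 + q) + q = 2128 + 2*q)
N(x, F) = (F + 2*x)/(-79 + F)
-954822/(-3891764) + Z(W)/N(-847, 1488) = -954822/(-3891764) + (2128 + 2*1834)/(((1488 + 2*(-847))/(-79 + 1488))) = -954822*(-1/3891764) + (2128 + 3668)/(((1488 - 1694)/1409)) = 477411/1945882 + 5796/(((1/1409)*(-206))) = 477411/1945882 + 5796/(-206/1409) = 477411/1945882 + 5796*(-1409/206) = 477411/1945882 - 4083282/103 = -7945535771391/200425846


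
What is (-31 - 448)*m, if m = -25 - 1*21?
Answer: 22034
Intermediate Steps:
m = -46 (m = -25 - 21 = -46)
(-31 - 448)*m = (-31 - 448)*(-46) = -479*(-46) = 22034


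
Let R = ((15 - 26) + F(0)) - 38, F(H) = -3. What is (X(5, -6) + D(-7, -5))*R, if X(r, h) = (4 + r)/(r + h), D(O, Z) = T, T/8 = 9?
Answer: -3276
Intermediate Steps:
T = 72 (T = 8*9 = 72)
D(O, Z) = 72
X(r, h) = (4 + r)/(h + r)
R = -52 (R = ((15 - 26) - 3) - 38 = (-11 - 3) - 38 = -14 - 38 = -52)
(X(5, -6) + D(-7, -5))*R = ((4 + 5)/(-6 + 5) + 72)*(-52) = (9/(-1) + 72)*(-52) = (-1*9 + 72)*(-52) = (-9 + 72)*(-52) = 63*(-52) = -3276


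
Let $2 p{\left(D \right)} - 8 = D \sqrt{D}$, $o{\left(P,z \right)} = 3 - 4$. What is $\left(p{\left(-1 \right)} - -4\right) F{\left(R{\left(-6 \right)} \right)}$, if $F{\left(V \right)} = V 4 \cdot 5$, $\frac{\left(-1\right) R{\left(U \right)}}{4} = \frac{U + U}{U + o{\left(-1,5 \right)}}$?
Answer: $- \frac{7680}{7} + \frac{480 i}{7} \approx -1097.1 + 68.571 i$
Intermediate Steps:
$o{\left(P,z \right)} = -1$ ($o{\left(P,z \right)} = 3 - 4 = -1$)
$R{\left(U \right)} = - \frac{8 U}{-1 + U}$ ($R{\left(U \right)} = - 4 \frac{U + U}{U - 1} = - 4 \frac{2 U}{-1 + U} = - \frac{8 U}{-1 + U}$)
$p{\left(D \right)} = 4 + \frac{D^{\frac{3}{2}}}{2}$ ($p{\left(D \right)} = 4 + \frac{D \sqrt{D}}{2} = 4 + \frac{D^{\frac{3}{2}}}{2}$)
$F{\left(V \right)} = 20 V$ ($F{\left(V \right)} = 4 V 5 = 20 V$)
$\left(p{\left(-1 \right)} - -4\right) F{\left(R{\left(-6 \right)} \right)} = \left(\left(4 + \frac{\left(-1\right)^{\frac{3}{2}}}{2}\right) - -4\right) 20 \left(\left(-8\right) \left(-6\right) \frac{1}{-1 - 6}\right) = \left(\left(4 + \frac{\left(-1\right) i}{2}\right) + 4\right) 20 \left(\left(-8\right) \left(-6\right) \frac{1}{-7}\right) = \left(\left(4 - \frac{i}{2}\right) + 4\right) 20 \left(\left(-8\right) \left(-6\right) \left(- \frac{1}{7}\right)\right) = \left(8 - \frac{i}{2}\right) 20 \left(- \frac{48}{7}\right) = \left(8 - \frac{i}{2}\right) \left(- \frac{960}{7}\right) = - \frac{7680}{7} + \frac{480 i}{7}$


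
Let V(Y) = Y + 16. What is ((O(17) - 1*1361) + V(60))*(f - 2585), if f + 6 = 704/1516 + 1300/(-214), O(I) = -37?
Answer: 139207050802/40553 ≈ 3.4327e+6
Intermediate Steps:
V(Y) = 16 + Y
f = -470836/40553 (f = -6 + (704/1516 + 1300/(-214)) = -6 + (704*(1/1516) + 1300*(-1/214)) = -6 + (176/379 - 650/107) = -6 - 227518/40553 = -470836/40553 ≈ -11.610)
((O(17) - 1*1361) + V(60))*(f - 2585) = ((-37 - 1*1361) + (16 + 60))*(-470836/40553 - 2585) = ((-37 - 1361) + 76)*(-105300341/40553) = (-1398 + 76)*(-105300341/40553) = -1322*(-105300341/40553) = 139207050802/40553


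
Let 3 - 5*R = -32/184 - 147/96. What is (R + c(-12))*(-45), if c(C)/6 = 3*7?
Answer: -4204287/736 ≈ -5712.3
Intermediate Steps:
R = 3463/3680 (R = ⅗ - (-32/184 - 147/96)/5 = ⅗ - (-32*1/184 - 147*1/96)/5 = ⅗ - (-4/23 - 49/32)/5 = ⅗ - ⅕*(-1255/736) = ⅗ + 251/736 = 3463/3680 ≈ 0.94103)
c(C) = 126 (c(C) = 6*(3*7) = 6*21 = 126)
(R + c(-12))*(-45) = (3463/3680 + 126)*(-45) = (467143/3680)*(-45) = -4204287/736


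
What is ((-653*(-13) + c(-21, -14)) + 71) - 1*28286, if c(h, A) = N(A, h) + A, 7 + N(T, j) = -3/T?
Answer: -276455/14 ≈ -19747.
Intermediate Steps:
N(T, j) = -7 - 3/T
c(h, A) = -7 + A - 3/A (c(h, A) = (-7 - 3/A) + A = -7 + A - 3/A)
((-653*(-13) + c(-21, -14)) + 71) - 1*28286 = ((-653*(-13) + (-7 - 14 - 3/(-14))) + 71) - 1*28286 = ((8489 + (-7 - 14 - 3*(-1/14))) + 71) - 28286 = ((8489 + (-7 - 14 + 3/14)) + 71) - 28286 = ((8489 - 291/14) + 71) - 28286 = (118555/14 + 71) - 28286 = 119549/14 - 28286 = -276455/14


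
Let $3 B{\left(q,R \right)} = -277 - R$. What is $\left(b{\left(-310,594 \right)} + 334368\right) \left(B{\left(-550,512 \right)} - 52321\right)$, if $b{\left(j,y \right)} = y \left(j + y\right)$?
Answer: $-26453117376$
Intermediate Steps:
$B{\left(q,R \right)} = - \frac{277}{3} - \frac{R}{3}$ ($B{\left(q,R \right)} = \frac{-277 - R}{3} = - \frac{277}{3} - \frac{R}{3}$)
$\left(b{\left(-310,594 \right)} + 334368\right) \left(B{\left(-550,512 \right)} - 52321\right) = \left(594 \left(-310 + 594\right) + 334368\right) \left(\left(- \frac{277}{3} - \frac{512}{3}\right) - 52321\right) = \left(594 \cdot 284 + 334368\right) \left(\left(- \frac{277}{3} - \frac{512}{3}\right) - 52321\right) = \left(168696 + 334368\right) \left(-263 - 52321\right) = 503064 \left(-52584\right) = -26453117376$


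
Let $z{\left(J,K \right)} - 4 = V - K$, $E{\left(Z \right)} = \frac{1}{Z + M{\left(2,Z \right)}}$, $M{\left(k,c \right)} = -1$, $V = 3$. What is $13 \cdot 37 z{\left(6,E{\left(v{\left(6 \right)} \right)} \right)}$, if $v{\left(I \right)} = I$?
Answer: $\frac{16354}{5} \approx 3270.8$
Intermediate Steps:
$E{\left(Z \right)} = \frac{1}{-1 + Z}$ ($E{\left(Z \right)} = \frac{1}{Z - 1} = \frac{1}{-1 + Z}$)
$z{\left(J,K \right)} = 7 - K$ ($z{\left(J,K \right)} = 4 - \left(-3 + K\right) = 7 - K$)
$13 \cdot 37 z{\left(6,E{\left(v{\left(6 \right)} \right)} \right)} = 13 \cdot 37 \left(7 - \frac{1}{-1 + 6}\right) = 481 \left(7 - \frac{1}{5}\right) = 481 \cdot \frac{34}{5} = \frac{16354}{5}$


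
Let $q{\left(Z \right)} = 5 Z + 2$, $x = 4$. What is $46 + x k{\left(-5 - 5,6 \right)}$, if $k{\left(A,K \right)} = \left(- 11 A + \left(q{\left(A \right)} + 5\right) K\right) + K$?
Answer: $-522$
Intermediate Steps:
$q{\left(Z \right)} = 2 + 5 Z$
$k{\left(A,K \right)} = K - 11 A + K \left(7 + 5 A\right)$ ($k{\left(A,K \right)} = \left(- 11 A + \left(\left(2 + 5 A\right) + 5\right) K\right) + K = \left(- 11 A + \left(7 + 5 A\right) K\right) + K = \left(- 11 A + K \left(7 + 5 A\right)\right) + K = K - 11 A + K \left(7 + 5 A\right)$)
$46 + x k{\left(-5 - 5,6 \right)} = 46 + 4 \left(- 11 \left(-5 - 5\right) + 8 \cdot 6 + 5 \left(-5 - 5\right) 6\right) = 46 + 4 \left(\left(-11\right) \left(-10\right) + 48 + 5 \left(-10\right) 6\right) = 46 + 4 \left(110 + 48 - 300\right) = 46 + 4 \left(-142\right) = 46 - 568 = -522$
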